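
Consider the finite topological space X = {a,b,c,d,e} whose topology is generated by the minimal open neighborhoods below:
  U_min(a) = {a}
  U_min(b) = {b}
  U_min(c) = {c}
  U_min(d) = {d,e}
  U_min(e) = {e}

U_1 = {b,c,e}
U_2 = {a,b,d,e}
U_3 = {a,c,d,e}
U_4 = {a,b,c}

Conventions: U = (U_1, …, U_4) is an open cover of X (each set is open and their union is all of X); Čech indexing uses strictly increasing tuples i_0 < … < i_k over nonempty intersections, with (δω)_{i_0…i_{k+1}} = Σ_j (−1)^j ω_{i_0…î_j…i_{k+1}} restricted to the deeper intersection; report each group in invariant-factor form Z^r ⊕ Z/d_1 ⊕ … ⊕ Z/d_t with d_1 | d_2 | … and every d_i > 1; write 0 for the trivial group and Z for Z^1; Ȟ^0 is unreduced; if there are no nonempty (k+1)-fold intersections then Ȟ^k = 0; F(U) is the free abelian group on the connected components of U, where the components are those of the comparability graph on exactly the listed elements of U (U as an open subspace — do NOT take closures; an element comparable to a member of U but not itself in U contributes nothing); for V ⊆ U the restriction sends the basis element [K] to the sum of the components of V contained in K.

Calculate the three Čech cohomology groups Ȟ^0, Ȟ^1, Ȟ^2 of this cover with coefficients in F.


Ȟ^0 ≅ Z^4; Ȟ^1 ≅ 0; Ȟ^2 ≅ 0

nerve of the cover:
  U12={b,e} U13={c,e} U14={b,c} U23={a,d,e} U24={a,b} U34={a,c}
  U123={e} U124={b} U134={c} U234={a}
components per intersection:
  U1: {b} {c} {e}
  U2: {a} {b} {d,e}
  U3: {a} {c} {d,e}
  U4: {a} {b} {c}
  U12: {b} {e}
  U13: {c} {e}
  U14: {b} {c}
  U23: {a} {d,e}
  U24: {a} {b}
  U34: {a} {c}
  U123: {e}
  U124: {b}
  U134: {c}
  U234: {a}
C dims 12,12,4; δ0: rk 8, SNF 1^8; δ1: rk 4, SNF 1^4
Ȟ^0 = (12 − 8) − 0 = 4, so Ȟ^0 ≅ Z^4
Ȟ^1 = (12 − 4) − 8 = 0, so Ȟ^1 ≅ 0
Ȟ^2 = (4 − 0) − 4 = 0, so Ȟ^2 ≅ 0


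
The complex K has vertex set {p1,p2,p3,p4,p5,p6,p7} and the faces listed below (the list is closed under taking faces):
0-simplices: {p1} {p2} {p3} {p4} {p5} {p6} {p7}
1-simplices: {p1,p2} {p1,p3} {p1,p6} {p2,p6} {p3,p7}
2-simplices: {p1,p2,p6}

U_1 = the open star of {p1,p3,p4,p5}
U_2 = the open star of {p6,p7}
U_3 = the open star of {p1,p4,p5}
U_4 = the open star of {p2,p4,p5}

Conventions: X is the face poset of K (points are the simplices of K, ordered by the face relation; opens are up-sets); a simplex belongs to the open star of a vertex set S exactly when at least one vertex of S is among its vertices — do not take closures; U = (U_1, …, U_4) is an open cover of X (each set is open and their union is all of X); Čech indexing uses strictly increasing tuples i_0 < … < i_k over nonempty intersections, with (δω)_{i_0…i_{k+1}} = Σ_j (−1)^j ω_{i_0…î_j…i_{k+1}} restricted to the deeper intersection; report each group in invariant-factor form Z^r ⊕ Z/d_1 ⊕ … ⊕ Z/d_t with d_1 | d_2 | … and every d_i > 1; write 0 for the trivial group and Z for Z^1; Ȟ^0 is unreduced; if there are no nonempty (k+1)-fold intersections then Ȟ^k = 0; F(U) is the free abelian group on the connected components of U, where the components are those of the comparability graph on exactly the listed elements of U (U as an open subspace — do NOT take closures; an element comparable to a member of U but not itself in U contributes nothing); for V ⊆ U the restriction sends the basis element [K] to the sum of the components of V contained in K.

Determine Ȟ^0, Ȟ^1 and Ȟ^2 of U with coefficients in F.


nerve simplices:
  U1={{p1},{p3},{p4},{p5},{p1,p2},{p1,p3},{p1,p6},{p3,p7},{p1,p2,p6}} U2={{p6},{p7},{p1,p6},{p2,p6},{p3,p7},{p1,p2,p6}} U3={{p1},{p4},{p5},{p1,p2},{p1,p3},{p1,p6},{p1,p2,p6}} U4={{p2},{p4},{p5},{p1,p2},{p2,p6},{p1,p2,p6}}
  U12={{p1,p6},{p3,p7},{p1,p2,p6}} U13={{p1},{p4},{p5},{p1,p2},{p1,p3},{p1,p6},{p1,p2,p6}} U14={{p4},{p5},{p1,p2},{p1,p2,p6}} U23={{p1,p6},{p1,p2,p6}} U24={{p2,p6},{p1,p2,p6}} U34={{p4},{p5},{p1,p2},{p1,p2,p6}}
  U123={{p1,p6},{p1,p2,p6}} U124={{p1,p2,p6}} U134={{p4},{p5},{p1,p2},{p1,p2,p6}} U234={{p1,p2,p6}}
  U1234={{p1,p2,p6}}
components per intersection:
  U1: {{p1},{p3},{p1,p2},{p1,p3},{p1,p6},{p3,p7},{p1,p2,p6}} {{p4}} {{p5}}
  U2: {{p6},{p1,p6},{p2,p6},{p1,p2,p6}} {{p7},{p3,p7}}
  U3: {{p1},{p1,p2},{p1,p3},{p1,p6},{p1,p2,p6}} {{p4}} {{p5}}
  U4: {{p2},{p1,p2},{p2,p6},{p1,p2,p6}} {{p4}} {{p5}}
  U12: {{p1,p6},{p1,p2,p6}} {{p3,p7}}
  U13: {{p1},{p1,p2},{p1,p3},{p1,p6},{p1,p2,p6}} {{p4}} {{p5}}
  U14: {{p4}} {{p5}} {{p1,p2},{p1,p2,p6}}
  U23: {{p1,p6},{p1,p2,p6}}
  U24: {{p2,p6},{p1,p2,p6}}
  U34: {{p4}} {{p5}} {{p1,p2},{p1,p2,p6}}
  U123: {{p1,p6},{p1,p2,p6}}
  U124: {{p1,p2,p6}}
  U134: {{p4}} {{p5}} {{p1,p2},{p1,p2,p6}}
  U234: {{p1,p2,p6}}
  U1234: {{p1,p2,p6}}
C dims 11,13,6,1; δ0: rk 8, SNF 1^8; δ1: rk 5, SNF 1^5; δ2: rk 1, SNF 1^1
degree 0: 11−8−0 = 3 → Ȟ^0 ≅ Z^3
degree 1: 13−5−8 = 0 → Ȟ^1 ≅ 0
degree 2: 6−1−5 = 0 → Ȟ^2 ≅ 0

Ȟ^0 = Z^3,  Ȟ^1 = 0,  Ȟ^2 = 0


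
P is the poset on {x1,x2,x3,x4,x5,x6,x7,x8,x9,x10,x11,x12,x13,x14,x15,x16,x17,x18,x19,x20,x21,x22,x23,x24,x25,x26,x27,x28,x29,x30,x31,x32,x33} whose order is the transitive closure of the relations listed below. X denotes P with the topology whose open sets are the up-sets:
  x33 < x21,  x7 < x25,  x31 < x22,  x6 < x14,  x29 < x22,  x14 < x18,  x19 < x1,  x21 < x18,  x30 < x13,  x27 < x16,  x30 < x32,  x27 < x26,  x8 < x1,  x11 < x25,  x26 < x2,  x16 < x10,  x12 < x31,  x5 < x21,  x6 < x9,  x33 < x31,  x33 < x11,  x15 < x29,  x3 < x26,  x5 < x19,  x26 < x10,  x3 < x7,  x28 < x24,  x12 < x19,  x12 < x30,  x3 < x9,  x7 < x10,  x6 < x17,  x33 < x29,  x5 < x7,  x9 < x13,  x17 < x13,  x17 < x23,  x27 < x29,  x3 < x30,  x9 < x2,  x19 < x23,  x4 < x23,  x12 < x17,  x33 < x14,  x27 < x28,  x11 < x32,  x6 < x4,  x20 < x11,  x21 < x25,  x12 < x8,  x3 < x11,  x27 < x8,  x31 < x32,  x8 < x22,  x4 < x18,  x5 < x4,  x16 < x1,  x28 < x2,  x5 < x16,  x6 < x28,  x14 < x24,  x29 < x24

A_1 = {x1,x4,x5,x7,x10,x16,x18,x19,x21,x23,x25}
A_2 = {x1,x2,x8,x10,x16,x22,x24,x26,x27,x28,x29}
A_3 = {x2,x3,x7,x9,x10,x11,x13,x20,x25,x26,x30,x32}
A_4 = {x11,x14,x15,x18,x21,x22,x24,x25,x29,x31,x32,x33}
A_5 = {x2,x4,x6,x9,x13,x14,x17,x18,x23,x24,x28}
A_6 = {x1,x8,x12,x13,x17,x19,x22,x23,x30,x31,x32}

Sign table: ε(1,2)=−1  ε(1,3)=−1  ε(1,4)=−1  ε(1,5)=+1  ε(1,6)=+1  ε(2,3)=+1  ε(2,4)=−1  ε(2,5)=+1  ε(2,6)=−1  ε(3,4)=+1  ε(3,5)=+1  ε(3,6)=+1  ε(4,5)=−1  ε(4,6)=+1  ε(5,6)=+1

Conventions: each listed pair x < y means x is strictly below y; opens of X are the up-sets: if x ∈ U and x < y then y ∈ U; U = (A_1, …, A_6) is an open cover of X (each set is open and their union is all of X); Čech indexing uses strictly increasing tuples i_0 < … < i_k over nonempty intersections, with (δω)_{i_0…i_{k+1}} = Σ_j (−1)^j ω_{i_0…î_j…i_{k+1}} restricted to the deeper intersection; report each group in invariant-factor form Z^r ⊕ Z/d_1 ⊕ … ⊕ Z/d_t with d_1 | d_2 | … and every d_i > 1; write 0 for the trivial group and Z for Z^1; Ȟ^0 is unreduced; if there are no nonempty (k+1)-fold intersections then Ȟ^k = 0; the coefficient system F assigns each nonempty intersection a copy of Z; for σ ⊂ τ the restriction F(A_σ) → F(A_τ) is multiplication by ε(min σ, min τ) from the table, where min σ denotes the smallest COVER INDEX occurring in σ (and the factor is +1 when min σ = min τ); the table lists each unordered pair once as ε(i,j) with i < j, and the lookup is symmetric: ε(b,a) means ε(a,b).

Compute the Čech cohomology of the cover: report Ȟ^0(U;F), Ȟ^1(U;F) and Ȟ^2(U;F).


Ȟ^0 = 0; Ȟ^1 = Z/2; Ȟ^2 = Z

nerve simplices:
  A12={x1,x10,x16} A13={x7,x10,x25} A14={x18,x21,x25} A15={x4,x18,x23} A16={x1,x19,x23} A23={x2,x10,x26} A24={x22,x24,x29} A25={x2,x24,x28} A26={x1,x8,x22} A34={x11,x25,x32} A35={x2,x9,x13} A36={x13,x30,x32} A45={x14,x18,x24} A46={x22,x31,x32} A56={x13,x17,x23}
  A123={x10} A126={x1} A134={x25} A145={x18} A156={x23} A235={x2} A245={x24} A246={x22} A346={x32} A356={x13}
C dims 6,15,10; δ0: rk 6, SNF 1^5·2; δ1: rk 9, SNF 1^9
degree 0: 6−6−0 = 0 → Ȟ^0 ≅ 0
degree 1: 15−9−6 = 0 plus torsion [2] → Ȟ^1 ≅ Z/2
degree 2: 10−0−9 = 1 → Ȟ^2 ≅ Z


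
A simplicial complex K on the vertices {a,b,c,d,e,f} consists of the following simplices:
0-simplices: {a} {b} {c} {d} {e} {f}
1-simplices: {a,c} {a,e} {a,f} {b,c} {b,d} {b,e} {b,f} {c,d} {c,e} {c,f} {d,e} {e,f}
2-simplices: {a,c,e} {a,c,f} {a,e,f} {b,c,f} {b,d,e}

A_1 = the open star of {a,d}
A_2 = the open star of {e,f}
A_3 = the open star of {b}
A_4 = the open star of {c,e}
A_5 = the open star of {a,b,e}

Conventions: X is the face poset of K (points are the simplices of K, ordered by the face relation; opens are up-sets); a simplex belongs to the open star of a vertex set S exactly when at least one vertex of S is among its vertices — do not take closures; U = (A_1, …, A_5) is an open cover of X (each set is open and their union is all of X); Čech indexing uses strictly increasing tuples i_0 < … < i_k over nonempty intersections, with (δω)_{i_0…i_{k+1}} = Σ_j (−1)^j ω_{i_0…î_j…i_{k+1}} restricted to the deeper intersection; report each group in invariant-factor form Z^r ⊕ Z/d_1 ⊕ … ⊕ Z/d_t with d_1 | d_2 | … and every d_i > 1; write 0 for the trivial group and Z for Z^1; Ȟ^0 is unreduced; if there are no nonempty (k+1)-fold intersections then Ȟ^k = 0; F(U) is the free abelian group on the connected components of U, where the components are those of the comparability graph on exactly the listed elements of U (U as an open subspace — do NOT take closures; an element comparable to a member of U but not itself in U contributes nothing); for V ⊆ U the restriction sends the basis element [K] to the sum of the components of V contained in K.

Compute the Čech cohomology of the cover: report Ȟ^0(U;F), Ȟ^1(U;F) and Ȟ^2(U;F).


Ȟ^0 = Z, Ȟ^1 = Z^2, Ȟ^2 = 0

nonempty overlaps:
  A1={{a},{d},{a,c},{a,e},{a,f},{b,d},{c,d},{d,e},{a,c,e},{a,c,f},{a,e,f},{b,d,e}} A2={{e},{f},{a,e},{a,f},{b,e},{b,f},{c,e},{c,f},{d,e},{e,f},{a,c,e},{a,c,f},{a,e,f},{b,c,f},{b,d,e}} A3={{b},{b,c},{b,d},{b,e},{b,f},{b,c,f},{b,d,e}} A4={{c},{e},{a,c},{a,e},{b,c},{b,e},{c,d},{c,e},{c,f},{d,e},{e,f},{a,c,e},{a,c,f},{a,e,f},{b,c,f},{b,d,e}} A5={{a},{b},{e},{a,c},{a,e},{a,f},{b,c},{b,d},{b,e},{b,f},{c,e},{d,e},{e,f},{a,c,e},{a,c,f},{a,e,f},{b,c,f},{b,d,e}}
  A12={{a,e},{a,f},{d,e},{a,c,e},{a,c,f},{a,e,f},{b,d,e}} A13={{b,d},{b,d,e}} A14={{a,c},{a,e},{c,d},{d,e},{a,c,e},{a,c,f},{a,e,f},{b,d,e}} A15={{a},{a,c},{a,e},{a,f},{b,d},{d,e},{a,c,e},{a,c,f},{a,e,f},{b,d,e}} A23={{b,e},{b,f},{b,c,f},{b,d,e}} A24={{e},{a,e},{b,e},{c,e},{c,f},{d,e},{e,f},{a,c,e},{a,c,f},{a,e,f},{b,c,f},{b,d,e}} A25={{e},{a,e},{a,f},{b,e},{b,f},{c,e},{d,e},{e,f},{a,c,e},{a,c,f},{a,e,f},{b,c,f},{b,d,e}} A34={{b,c},{b,e},{b,c,f},{b,d,e}} A35={{b},{b,c},{b,d},{b,e},{b,f},{b,c,f},{b,d,e}} A45={{e},{a,c},{a,e},{b,c},{b,e},{c,e},{d,e},{e,f},{a,c,e},{a,c,f},{a,e,f},{b,c,f},{b,d,e}}
  A123={{b,d,e}} A124={{a,e},{d,e},{a,c,e},{a,c,f},{a,e,f},{b,d,e}} A125={{a,e},{a,f},{d,e},{a,c,e},{a,c,f},{a,e,f},{b,d,e}} A134={{b,d,e}} A135={{b,d},{b,d,e}} A145={{a,c},{a,e},{d,e},{a,c,e},{a,c,f},{a,e,f},{b,d,e}} A234={{b,e},{b,c,f},{b,d,e}} A235={{b,e},{b,f},{b,c,f},{b,d,e}} A245={{e},{a,e},{b,e},{c,e},{d,e},{e,f},{a,c,e},{a,c,f},{a,e,f},{b,c,f},{b,d,e}} A345={{b,c},{b,e},{b,c,f},{b,d,e}}
  A1234={{b,d,e}} A1235={{b,d,e}} A1245={{a,e},{d,e},{a,c,e},{a,c,f},{a,e,f},{b,d,e}} A1345={{b,d,e}} A2345={{b,e},{b,c,f},{b,d,e}}
  A12345={{b,d,e}}
components per intersection:
  A1: {{a},{a,c},{a,e},{a,f},{a,c,e},{a,c,f},{a,e,f}} {{d},{b,d},{c,d},{d,e},{b,d,e}}
  A2: {{e},{f},{a,e},{a,f},{b,e},{b,f},{c,e},{c,f},{d,e},{e,f},{a,c,e},{a,c,f},{a,e,f},{b,c,f},{b,d,e}}
  A3: {{b},{b,c},{b,d},{b,e},{b,f},{b,c,f},{b,d,e}}
  A4: {{c},{e},{a,c},{a,e},{b,c},{b,e},{c,d},{c,e},{c,f},{d,e},{e,f},{a,c,e},{a,c,f},{a,e,f},{b,c,f},{b,d,e}}
  A5: {{a},{b},{e},{a,c},{a,e},{a,f},{b,c},{b,d},{b,e},{b,f},{c,e},{d,e},{e,f},{a,c,e},{a,c,f},{a,e,f},{b,c,f},{b,d,e}}
  A12: {{a,e},{a,f},{a,c,e},{a,c,f},{a,e,f}} {{d,e},{b,d,e}}
  A13: {{b,d},{b,d,e}}
  A14: {{a,c},{a,e},{a,c,e},{a,c,f},{a,e,f}} {{c,d}} {{d,e},{b,d,e}}
  A15: {{a},{a,c},{a,e},{a,f},{a,c,e},{a,c,f},{a,e,f}} {{b,d},{d,e},{b,d,e}}
  A23: {{b,e},{b,d,e}} {{b,f},{b,c,f}}
  A24: {{e},{a,e},{b,e},{c,e},{d,e},{e,f},{a,c,e},{a,e,f},{b,d,e}} {{c,f},{a,c,f},{b,c,f}}
  A25: {{e},{a,e},{a,f},{b,e},{c,e},{d,e},{e,f},{a,c,e},{a,c,f},{a,e,f},{b,d,e}} {{b,f},{b,c,f}}
  A34: {{b,c},{b,c,f}} {{b,e},{b,d,e}}
  A35: {{b},{b,c},{b,d},{b,e},{b,f},{b,c,f},{b,d,e}}
  A45: {{e},{a,c},{a,e},{b,e},{c,e},{d,e},{e,f},{a,c,e},{a,c,f},{a,e,f},{b,d,e}} {{b,c},{b,c,f}}
  A123: {{b,d,e}}
  A124: {{a,e},{a,c,e},{a,e,f}} {{d,e},{b,d,e}} {{a,c,f}}
  A125: {{a,e},{a,f},{a,c,e},{a,c,f},{a,e,f}} {{d,e},{b,d,e}}
  A134: {{b,d,e}}
  A135: {{b,d},{b,d,e}}
  A145: {{a,c},{a,e},{a,c,e},{a,c,f},{a,e,f}} {{d,e},{b,d,e}}
  A234: {{b,e},{b,d,e}} {{b,c,f}}
  A235: {{b,e},{b,d,e}} {{b,f},{b,c,f}}
  A245: {{e},{a,e},{b,e},{c,e},{d,e},{e,f},{a,c,e},{a,e,f},{b,d,e}} {{a,c,f}} {{b,c,f}}
  A345: {{b,c},{b,c,f}} {{b,e},{b,d,e}}
  A1234: {{b,d,e}}
  A1235: {{b,d,e}}
  A1245: {{a,e},{a,c,e},{a,e,f}} {{d,e},{b,d,e}} {{a,c,f}}
  A1345: {{b,d,e}}
  A2345: {{b,e},{b,d,e}} {{b,c,f}}
  A12345: {{b,d,e}}
C dims 6,19,19,8; δ0: rk 5, SNF 1^5; δ1: rk 12, SNF 1^12; δ2: rk 7, SNF 1^7
degree 0: 6−5−0 = 1 → Ȟ^0 ≅ Z
degree 1: 19−12−5 = 2 → Ȟ^1 ≅ Z^2
degree 2: 19−7−12 = 0 → Ȟ^2 ≅ 0


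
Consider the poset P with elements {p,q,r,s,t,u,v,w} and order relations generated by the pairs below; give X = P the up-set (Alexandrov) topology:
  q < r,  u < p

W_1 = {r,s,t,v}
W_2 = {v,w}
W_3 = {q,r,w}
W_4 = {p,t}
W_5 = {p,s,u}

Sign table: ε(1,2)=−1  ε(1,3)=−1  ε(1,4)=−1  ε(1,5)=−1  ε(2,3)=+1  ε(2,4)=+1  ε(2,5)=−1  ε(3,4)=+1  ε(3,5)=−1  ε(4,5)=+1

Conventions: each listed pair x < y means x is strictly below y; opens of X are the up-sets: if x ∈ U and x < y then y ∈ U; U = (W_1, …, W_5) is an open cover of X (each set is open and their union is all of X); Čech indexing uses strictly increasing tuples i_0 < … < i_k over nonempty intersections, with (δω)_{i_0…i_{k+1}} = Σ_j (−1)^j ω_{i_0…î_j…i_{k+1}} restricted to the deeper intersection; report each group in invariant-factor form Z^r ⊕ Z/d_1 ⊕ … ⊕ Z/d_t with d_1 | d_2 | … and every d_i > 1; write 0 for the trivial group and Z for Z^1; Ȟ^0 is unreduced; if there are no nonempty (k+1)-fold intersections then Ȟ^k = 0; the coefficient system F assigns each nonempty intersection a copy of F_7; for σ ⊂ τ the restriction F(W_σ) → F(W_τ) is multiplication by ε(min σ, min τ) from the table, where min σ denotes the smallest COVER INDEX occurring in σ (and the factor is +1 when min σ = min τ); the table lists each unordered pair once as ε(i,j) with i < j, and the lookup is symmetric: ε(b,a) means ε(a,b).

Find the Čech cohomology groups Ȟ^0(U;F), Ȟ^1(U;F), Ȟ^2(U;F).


nonempty overlaps:
  W12={v} W13={r} W14={t} W15={s} W23={w} W45={p}
C dims 5,6; δ0: rk_F7 4
degree 0: 5−4−0 = 1 → Ȟ^0 ≅ Z/7
degree 1: 6−0−4 = 2 → Ȟ^1 ≅ Z/7 ⊕ Z/7
degree 2: 0−0−0 = 0 → Ȟ^2 ≅ 0

Ȟ^0 = Z/7; Ȟ^1 = Z/7 ⊕ Z/7; Ȟ^2 = 0


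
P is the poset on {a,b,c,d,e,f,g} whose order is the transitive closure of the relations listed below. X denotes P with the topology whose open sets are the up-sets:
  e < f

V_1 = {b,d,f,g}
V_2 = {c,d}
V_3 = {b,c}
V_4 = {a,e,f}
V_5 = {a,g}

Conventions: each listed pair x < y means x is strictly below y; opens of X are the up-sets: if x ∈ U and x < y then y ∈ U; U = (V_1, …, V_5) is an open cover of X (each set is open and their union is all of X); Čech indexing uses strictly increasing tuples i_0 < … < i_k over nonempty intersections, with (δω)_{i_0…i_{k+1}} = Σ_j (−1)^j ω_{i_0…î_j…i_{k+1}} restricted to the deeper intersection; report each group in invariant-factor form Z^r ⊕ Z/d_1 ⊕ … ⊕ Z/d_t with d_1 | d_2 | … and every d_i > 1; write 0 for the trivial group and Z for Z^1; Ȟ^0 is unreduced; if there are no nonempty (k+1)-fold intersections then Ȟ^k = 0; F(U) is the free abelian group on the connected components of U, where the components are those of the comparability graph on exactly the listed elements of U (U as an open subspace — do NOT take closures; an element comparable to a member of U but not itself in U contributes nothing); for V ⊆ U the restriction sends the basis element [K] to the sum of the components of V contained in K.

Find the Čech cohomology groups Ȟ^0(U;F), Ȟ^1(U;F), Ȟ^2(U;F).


Ȟ^0 = Z^6; Ȟ^1 = 0; Ȟ^2 = 0

nerve of the cover:
  V12={d} V13={b} V14={f} V15={g} V23={c} V45={a}
components per intersection:
  V1: {b} {d} {f} {g}
  V2: {c} {d}
  V3: {b} {c}
  V4: {a} {e,f}
  V5: {a} {g}
  V12: {d}
  V13: {b}
  V14: {f}
  V15: {g}
  V23: {c}
  V45: {a}
C dims 12,6; δ0: rk 6, SNF 1^6
Ȟ^0 = (12 − 6) − 0 = 6, so Ȟ^0 ≅ Z^6
Ȟ^1 = (6 − 0) − 6 = 0, so Ȟ^1 ≅ 0
Ȟ^2 = (0 − 0) − 0 = 0, so Ȟ^2 ≅ 0


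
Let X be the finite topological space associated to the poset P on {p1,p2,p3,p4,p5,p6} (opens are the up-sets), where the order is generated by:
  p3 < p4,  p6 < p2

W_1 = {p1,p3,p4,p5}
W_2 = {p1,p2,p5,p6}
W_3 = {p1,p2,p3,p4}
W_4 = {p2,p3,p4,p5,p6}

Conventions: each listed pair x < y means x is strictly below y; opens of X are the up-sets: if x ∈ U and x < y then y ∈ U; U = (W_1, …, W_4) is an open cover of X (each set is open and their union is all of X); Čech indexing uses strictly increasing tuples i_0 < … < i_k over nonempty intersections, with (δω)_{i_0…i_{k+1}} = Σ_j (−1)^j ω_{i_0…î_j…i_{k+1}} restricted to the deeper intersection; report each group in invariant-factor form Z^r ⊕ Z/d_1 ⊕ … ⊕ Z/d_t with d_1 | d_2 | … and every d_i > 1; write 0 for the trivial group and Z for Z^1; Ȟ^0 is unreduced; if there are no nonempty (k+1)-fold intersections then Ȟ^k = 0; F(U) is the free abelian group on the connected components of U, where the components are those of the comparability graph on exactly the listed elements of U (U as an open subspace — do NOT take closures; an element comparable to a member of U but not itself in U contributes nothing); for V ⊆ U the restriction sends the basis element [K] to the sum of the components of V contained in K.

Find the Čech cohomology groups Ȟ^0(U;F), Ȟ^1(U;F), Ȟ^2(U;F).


nonempty intersections:
  W12={p1,p5} W13={p1,p3,p4} W14={p3,p4,p5} W23={p1,p2} W24={p2,p5,p6} W34={p2,p3,p4}
  W123={p1} W124={p5} W134={p3,p4} W234={p2}
components per intersection:
  W1: {p1} {p3,p4} {p5}
  W2: {p1} {p2,p6} {p5}
  W3: {p1} {p2} {p3,p4}
  W4: {p2,p6} {p3,p4} {p5}
  W12: {p1} {p5}
  W13: {p1} {p3,p4}
  W14: {p3,p4} {p5}
  W23: {p1} {p2}
  W24: {p2,p6} {p5}
  W34: {p2} {p3,p4}
  W123: {p1}
  W124: {p5}
  W134: {p3,p4}
  W234: {p2}
C dims 12,12,4; δ0: rk 8, SNF 1^8; δ1: rk 4, SNF 1^4
Ȟ^0: (12−8)−0=4 ⇒ Z^4
Ȟ^1: (12−4)−8=0 ⇒ 0
Ȟ^2: (4−0)−4=0 ⇒ 0

Ȟ^0 ≅ Z^4, Ȟ^1 ≅ 0 and Ȟ^2 ≅ 0


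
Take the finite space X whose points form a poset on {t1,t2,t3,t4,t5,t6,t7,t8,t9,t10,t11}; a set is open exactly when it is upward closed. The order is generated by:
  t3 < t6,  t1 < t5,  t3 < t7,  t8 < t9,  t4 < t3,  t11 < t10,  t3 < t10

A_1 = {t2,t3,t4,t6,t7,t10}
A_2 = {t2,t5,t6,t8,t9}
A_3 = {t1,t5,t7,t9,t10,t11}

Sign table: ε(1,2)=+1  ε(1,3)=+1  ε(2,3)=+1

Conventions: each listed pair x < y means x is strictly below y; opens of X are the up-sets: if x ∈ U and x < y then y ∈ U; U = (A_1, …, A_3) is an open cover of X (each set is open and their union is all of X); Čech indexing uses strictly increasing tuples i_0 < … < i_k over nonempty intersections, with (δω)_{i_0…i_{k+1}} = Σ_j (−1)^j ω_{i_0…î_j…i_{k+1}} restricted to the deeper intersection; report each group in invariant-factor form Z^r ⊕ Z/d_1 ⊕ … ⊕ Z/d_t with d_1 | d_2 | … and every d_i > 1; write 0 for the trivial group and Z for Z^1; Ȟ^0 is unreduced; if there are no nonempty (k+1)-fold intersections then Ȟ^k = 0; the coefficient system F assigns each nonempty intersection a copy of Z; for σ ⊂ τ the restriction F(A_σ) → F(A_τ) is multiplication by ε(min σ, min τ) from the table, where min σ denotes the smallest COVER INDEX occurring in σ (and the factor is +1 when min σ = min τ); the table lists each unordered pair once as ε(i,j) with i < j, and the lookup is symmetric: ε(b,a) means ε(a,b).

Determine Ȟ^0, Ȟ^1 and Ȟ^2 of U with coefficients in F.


nonempty overlaps:
  A12={t2,t6} A13={t7,t10} A23={t5,t9}
C dims 3,3; δ0: rk 2, SNF 1^2
degree 0: 3−2−0 = 1 → Ȟ^0 ≅ Z
degree 1: 3−0−2 = 1 → Ȟ^1 ≅ Z
degree 2: 0−0−0 = 0 → Ȟ^2 ≅ 0

Ȟ^0(U;F) ≅ Z, Ȟ^1(U;F) ≅ Z and Ȟ^2(U;F) ≅ 0


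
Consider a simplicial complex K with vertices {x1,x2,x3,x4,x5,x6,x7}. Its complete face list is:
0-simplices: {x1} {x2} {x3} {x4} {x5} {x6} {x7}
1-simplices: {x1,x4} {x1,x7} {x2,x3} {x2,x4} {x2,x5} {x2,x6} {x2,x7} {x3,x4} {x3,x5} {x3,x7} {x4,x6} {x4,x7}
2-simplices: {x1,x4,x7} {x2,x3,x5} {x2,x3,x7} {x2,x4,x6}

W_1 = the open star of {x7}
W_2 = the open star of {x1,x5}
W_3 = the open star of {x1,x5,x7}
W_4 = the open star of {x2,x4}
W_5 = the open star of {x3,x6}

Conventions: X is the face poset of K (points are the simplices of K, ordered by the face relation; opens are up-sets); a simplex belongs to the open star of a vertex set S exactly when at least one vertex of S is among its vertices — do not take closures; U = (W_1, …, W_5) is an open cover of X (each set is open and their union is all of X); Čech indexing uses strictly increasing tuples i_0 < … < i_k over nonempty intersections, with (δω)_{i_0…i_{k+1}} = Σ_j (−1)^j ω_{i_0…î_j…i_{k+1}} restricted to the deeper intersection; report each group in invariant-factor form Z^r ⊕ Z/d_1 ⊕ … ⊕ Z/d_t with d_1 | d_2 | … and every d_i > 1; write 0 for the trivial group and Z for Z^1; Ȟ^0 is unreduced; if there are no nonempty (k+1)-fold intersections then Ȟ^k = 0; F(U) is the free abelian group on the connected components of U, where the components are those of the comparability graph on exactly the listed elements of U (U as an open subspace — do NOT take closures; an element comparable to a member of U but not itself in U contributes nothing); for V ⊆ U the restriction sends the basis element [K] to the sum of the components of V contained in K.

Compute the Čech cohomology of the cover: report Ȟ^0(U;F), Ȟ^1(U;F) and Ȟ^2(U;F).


nerve of the cover:
  W1={{x7},{x1,x7},{x2,x7},{x3,x7},{x4,x7},{x1,x4,x7},{x2,x3,x7}} W2={{x1},{x5},{x1,x4},{x1,x7},{x2,x5},{x3,x5},{x1,x4,x7},{x2,x3,x5}} W3={{x1},{x5},{x7},{x1,x4},{x1,x7},{x2,x5},{x2,x7},{x3,x5},{x3,x7},{x4,x7},{x1,x4,x7},{x2,x3,x5},{x2,x3,x7}} W4={{x2},{x4},{x1,x4},{x2,x3},{x2,x4},{x2,x5},{x2,x6},{x2,x7},{x3,x4},{x4,x6},{x4,x7},{x1,x4,x7},{x2,x3,x5},{x2,x3,x7},{x2,x4,x6}} W5={{x3},{x6},{x2,x3},{x2,x6},{x3,x4},{x3,x5},{x3,x7},{x4,x6},{x2,x3,x5},{x2,x3,x7},{x2,x4,x6}}
  W12={{x1,x7},{x1,x4,x7}} W13={{x7},{x1,x7},{x2,x7},{x3,x7},{x4,x7},{x1,x4,x7},{x2,x3,x7}} W14={{x2,x7},{x4,x7},{x1,x4,x7},{x2,x3,x7}} W15={{x3,x7},{x2,x3,x7}} W23={{x1},{x5},{x1,x4},{x1,x7},{x2,x5},{x3,x5},{x1,x4,x7},{x2,x3,x5}} W24={{x1,x4},{x2,x5},{x1,x4,x7},{x2,x3,x5}} W25={{x3,x5},{x2,x3,x5}} W34={{x1,x4},{x2,x5},{x2,x7},{x4,x7},{x1,x4,x7},{x2,x3,x5},{x2,x3,x7}} W35={{x3,x5},{x3,x7},{x2,x3,x5},{x2,x3,x7}} W45={{x2,x3},{x2,x6},{x3,x4},{x4,x6},{x2,x3,x5},{x2,x3,x7},{x2,x4,x6}}
  W123={{x1,x7},{x1,x4,x7}} W124={{x1,x4,x7}} W134={{x2,x7},{x4,x7},{x1,x4,x7},{x2,x3,x7}} W135={{x3,x7},{x2,x3,x7}} W145={{x2,x3,x7}} W234={{x1,x4},{x2,x5},{x1,x4,x7},{x2,x3,x5}} W235={{x3,x5},{x2,x3,x5}} W245={{x2,x3,x5}} W345={{x2,x3,x5},{x2,x3,x7}}
  W1234={{x1,x4,x7}} W1345={{x2,x3,x7}} W2345={{x2,x3,x5}}
components per intersection:
  W1: {{x7},{x1,x7},{x2,x7},{x3,x7},{x4,x7},{x1,x4,x7},{x2,x3,x7}}
  W2: {{x1},{x1,x4},{x1,x7},{x1,x4,x7}} {{x5},{x2,x5},{x3,x5},{x2,x3,x5}}
  W3: {{x1},{x7},{x1,x4},{x1,x7},{x2,x7},{x3,x7},{x4,x7},{x1,x4,x7},{x2,x3,x7}} {{x5},{x2,x5},{x3,x5},{x2,x3,x5}}
  W4: {{x2},{x4},{x1,x4},{x2,x3},{x2,x4},{x2,x5},{x2,x6},{x2,x7},{x3,x4},{x4,x6},{x4,x7},{x1,x4,x7},{x2,x3,x5},{x2,x3,x7},{x2,x4,x6}}
  W5: {{x3},{x2,x3},{x3,x4},{x3,x5},{x3,x7},{x2,x3,x5},{x2,x3,x7}} {{x6},{x2,x6},{x4,x6},{x2,x4,x6}}
  W12: {{x1,x7},{x1,x4,x7}}
  W13: {{x7},{x1,x7},{x2,x7},{x3,x7},{x4,x7},{x1,x4,x7},{x2,x3,x7}}
  W14: {{x2,x7},{x2,x3,x7}} {{x4,x7},{x1,x4,x7}}
  W15: {{x3,x7},{x2,x3,x7}}
  W23: {{x1},{x1,x4},{x1,x7},{x1,x4,x7}} {{x5},{x2,x5},{x3,x5},{x2,x3,x5}}
  W24: {{x1,x4},{x1,x4,x7}} {{x2,x5},{x2,x3,x5}}
  W25: {{x3,x5},{x2,x3,x5}}
  W34: {{x1,x4},{x4,x7},{x1,x4,x7}} {{x2,x5},{x2,x3,x5}} {{x2,x7},{x2,x3,x7}}
  W35: {{x3,x5},{x2,x3,x5}} {{x3,x7},{x2,x3,x7}}
  W45: {{x2,x3},{x2,x3,x5},{x2,x3,x7}} {{x2,x6},{x4,x6},{x2,x4,x6}} {{x3,x4}}
  W123: {{x1,x7},{x1,x4,x7}}
  W124: {{x1,x4,x7}}
  W134: {{x2,x7},{x2,x3,x7}} {{x4,x7},{x1,x4,x7}}
  W135: {{x3,x7},{x2,x3,x7}}
  W145: {{x2,x3,x7}}
  W234: {{x1,x4},{x1,x4,x7}} {{x2,x5},{x2,x3,x5}}
  W235: {{x3,x5},{x2,x3,x5}}
  W245: {{x2,x3,x5}}
  W345: {{x2,x3,x5}} {{x2,x3,x7}}
  W1234: {{x1,x4,x7}}
  W1345: {{x2,x3,x7}}
  W2345: {{x2,x3,x5}}
C dims 8,18,12,3; δ0: rk 7, SNF 1^7; δ1: rk 9, SNF 1^9; δ2: rk 3, SNF 1^3
Ȟ^0 = (8 − 7) − 0 = 1, so Ȟ^0 ≅ Z
Ȟ^1 = (18 − 9) − 7 = 2, so Ȟ^1 ≅ Z^2
Ȟ^2 = (12 − 3) − 9 = 0, so Ȟ^2 ≅ 0

Ȟ^0 ≅ Z; Ȟ^1 ≅ Z^2; Ȟ^2 ≅ 0


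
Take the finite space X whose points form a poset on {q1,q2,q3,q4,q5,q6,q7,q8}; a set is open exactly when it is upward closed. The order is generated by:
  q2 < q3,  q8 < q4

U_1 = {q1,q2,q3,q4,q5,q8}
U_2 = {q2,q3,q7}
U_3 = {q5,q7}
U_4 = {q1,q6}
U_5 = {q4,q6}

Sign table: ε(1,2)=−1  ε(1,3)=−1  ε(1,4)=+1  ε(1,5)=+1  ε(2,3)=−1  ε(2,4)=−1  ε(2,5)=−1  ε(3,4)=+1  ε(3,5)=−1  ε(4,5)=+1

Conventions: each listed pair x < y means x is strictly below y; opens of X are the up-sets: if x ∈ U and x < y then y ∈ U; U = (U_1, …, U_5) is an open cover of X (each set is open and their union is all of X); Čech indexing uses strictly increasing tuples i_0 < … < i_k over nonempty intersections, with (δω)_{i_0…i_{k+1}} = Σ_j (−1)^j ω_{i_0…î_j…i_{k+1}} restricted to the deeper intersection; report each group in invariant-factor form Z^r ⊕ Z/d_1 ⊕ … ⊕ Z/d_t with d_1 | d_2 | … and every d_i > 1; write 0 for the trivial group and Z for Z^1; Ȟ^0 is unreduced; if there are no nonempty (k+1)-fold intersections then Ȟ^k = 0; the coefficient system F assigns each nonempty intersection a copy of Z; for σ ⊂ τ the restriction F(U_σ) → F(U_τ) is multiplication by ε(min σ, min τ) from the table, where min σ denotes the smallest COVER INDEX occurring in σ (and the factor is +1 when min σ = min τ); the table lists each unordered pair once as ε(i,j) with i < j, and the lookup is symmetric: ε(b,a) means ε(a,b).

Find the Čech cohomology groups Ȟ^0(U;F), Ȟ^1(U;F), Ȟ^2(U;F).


Ȟ^0 ≅ 0,  Ȟ^1 ≅ Z ⊕ Z/2,  Ȟ^2 ≅ 0

nonempty intersections:
  U12={q2,q3} U13={q5} U14={q1} U15={q4} U23={q7} U45={q6}
C dims 5,6; δ0: rk 5, SNF 1^4·2
Ȟ^0: (5−5)−0=0 ⇒ 0
Ȟ^1: (6−0)−5=1 plus torsion [2] ⇒ Z ⊕ Z/2
Ȟ^2: (0−0)−0=0 ⇒ 0


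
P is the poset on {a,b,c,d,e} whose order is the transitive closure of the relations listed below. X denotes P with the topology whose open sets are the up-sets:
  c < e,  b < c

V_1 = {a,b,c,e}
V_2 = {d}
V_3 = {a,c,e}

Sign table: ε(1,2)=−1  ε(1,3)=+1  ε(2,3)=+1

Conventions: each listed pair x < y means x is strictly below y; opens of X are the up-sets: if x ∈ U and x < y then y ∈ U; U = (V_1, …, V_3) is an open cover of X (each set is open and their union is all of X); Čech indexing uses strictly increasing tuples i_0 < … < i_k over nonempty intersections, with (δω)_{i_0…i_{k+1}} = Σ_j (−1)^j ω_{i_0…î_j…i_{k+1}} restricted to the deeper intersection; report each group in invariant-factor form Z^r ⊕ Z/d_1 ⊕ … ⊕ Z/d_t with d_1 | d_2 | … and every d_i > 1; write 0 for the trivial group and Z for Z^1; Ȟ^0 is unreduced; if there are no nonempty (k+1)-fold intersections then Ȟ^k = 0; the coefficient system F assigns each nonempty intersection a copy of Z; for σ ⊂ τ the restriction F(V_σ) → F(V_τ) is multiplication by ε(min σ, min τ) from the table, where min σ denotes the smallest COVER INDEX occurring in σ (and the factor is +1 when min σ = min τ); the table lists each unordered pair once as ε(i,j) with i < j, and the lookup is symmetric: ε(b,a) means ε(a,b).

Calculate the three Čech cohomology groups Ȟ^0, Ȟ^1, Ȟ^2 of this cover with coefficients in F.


nerve of the cover:
  V13={a,c,e}
C dims 3,1; δ0: rk 1, SNF 1^1
Ȟ^0 = (3 − 1) − 0 = 2, so Ȟ^0 ≅ Z^2
Ȟ^1 = (1 − 0) − 1 = 0, so Ȟ^1 ≅ 0
Ȟ^2 = (0 − 0) − 0 = 0, so Ȟ^2 ≅ 0

Ȟ^0(U;F) ≅ Z^2, Ȟ^1(U;F) ≅ 0 and Ȟ^2(U;F) ≅ 0


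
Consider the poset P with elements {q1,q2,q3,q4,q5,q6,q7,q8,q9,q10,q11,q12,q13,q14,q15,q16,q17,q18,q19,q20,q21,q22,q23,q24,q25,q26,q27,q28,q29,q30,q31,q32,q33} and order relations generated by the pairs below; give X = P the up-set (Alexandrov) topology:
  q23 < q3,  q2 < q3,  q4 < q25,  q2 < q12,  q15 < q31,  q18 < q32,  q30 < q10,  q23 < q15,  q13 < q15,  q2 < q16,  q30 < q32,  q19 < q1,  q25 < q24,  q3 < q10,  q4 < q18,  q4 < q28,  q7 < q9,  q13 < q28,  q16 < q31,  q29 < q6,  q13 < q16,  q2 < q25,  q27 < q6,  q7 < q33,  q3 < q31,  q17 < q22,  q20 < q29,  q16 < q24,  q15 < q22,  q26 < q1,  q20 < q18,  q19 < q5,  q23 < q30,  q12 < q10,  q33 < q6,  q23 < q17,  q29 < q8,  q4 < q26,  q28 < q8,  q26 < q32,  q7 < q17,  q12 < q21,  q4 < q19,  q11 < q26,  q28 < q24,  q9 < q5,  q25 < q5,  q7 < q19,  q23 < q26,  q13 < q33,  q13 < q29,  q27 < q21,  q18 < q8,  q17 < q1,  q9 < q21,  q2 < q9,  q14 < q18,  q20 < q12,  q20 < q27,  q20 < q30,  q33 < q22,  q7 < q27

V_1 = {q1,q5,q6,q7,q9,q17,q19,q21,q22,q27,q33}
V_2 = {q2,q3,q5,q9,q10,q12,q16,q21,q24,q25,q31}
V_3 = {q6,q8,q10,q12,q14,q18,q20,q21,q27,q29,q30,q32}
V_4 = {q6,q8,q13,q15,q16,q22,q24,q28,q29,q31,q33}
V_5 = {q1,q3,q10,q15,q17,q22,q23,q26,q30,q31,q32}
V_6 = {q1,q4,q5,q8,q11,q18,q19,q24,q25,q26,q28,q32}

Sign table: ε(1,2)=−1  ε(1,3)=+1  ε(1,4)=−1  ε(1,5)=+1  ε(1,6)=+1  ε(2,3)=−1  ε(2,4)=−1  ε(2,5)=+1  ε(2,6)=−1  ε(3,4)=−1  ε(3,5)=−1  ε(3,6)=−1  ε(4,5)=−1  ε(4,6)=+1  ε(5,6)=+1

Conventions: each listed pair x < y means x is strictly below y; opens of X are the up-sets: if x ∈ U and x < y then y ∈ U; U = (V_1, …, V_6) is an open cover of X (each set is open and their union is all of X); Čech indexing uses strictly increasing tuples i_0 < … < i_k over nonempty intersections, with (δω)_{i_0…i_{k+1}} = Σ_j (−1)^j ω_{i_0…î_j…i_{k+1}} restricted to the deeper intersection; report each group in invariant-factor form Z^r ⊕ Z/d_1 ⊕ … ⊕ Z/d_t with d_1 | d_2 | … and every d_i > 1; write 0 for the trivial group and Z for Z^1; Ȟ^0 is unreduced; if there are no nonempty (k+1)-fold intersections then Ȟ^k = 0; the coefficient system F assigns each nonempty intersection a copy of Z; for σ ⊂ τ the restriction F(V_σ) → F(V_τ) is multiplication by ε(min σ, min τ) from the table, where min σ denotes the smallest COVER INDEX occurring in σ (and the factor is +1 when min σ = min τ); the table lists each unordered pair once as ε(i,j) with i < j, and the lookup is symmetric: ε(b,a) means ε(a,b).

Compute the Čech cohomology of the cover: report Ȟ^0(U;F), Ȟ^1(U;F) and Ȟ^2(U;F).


nerve simplices:
  V12={q5,q9,q21} V13={q6,q21,q27} V14={q6,q22,q33} V15={q1,q17,q22} V16={q1,q5,q19} V23={q10,q12,q21} V24={q16,q24,q31} V25={q3,q10,q31} V26={q5,q24,q25} V34={q6,q8,q29} V35={q10,q30,q32} V36={q8,q18,q32} V45={q15,q22,q31} V46={q8,q24,q28} V56={q1,q26,q32}
  V123={q21} V126={q5} V134={q6} V145={q22} V156={q1} V235={q10} V245={q31} V246={q24} V346={q8} V356={q32}
C dims 6,15,10; δ0: rk 6, SNF 1^5·2; δ1: rk 9, SNF 1^9
degree 0: 6−6−0 = 0 → Ȟ^0 ≅ 0
degree 1: 15−9−6 = 0 plus torsion [2] → Ȟ^1 ≅ Z/2
degree 2: 10−0−9 = 1 → Ȟ^2 ≅ Z

Ȟ^0 = 0; Ȟ^1 = Z/2; Ȟ^2 = Z


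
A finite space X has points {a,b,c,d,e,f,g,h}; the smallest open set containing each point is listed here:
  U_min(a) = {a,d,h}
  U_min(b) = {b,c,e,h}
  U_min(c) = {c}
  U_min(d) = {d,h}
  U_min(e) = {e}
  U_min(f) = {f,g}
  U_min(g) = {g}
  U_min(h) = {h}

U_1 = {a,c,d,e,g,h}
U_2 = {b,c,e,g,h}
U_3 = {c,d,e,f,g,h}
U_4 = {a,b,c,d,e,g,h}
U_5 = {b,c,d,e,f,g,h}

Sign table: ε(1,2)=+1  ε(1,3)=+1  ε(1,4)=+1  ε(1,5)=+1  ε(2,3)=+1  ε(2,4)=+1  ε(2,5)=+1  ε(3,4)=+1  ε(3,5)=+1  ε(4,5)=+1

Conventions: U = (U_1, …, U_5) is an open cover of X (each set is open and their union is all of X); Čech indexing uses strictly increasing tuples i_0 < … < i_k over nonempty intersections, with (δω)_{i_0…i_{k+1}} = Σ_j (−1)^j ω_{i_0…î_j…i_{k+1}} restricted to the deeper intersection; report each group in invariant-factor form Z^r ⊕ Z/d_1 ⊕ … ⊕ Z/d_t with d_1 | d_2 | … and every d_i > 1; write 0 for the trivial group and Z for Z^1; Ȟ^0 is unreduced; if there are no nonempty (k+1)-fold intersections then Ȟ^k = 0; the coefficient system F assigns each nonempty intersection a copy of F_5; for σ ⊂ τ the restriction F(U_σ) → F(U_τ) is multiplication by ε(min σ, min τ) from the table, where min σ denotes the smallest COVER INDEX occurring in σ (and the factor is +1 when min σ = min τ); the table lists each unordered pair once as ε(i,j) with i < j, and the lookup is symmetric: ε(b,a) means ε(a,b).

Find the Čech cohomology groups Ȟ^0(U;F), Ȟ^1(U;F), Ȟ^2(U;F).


Ȟ^0 = Z/5, Ȟ^1 = 0, Ȟ^2 = 0

cover nerve:
  U12={c,e,g,h} U13={c,d,e,g,h} U14={a,c,d,e,g,h} U15={c,d,e,g,h} U23={c,e,g,h} U24={b,c,e,g,h} U25={b,c,e,g,h} U34={c,d,e,g,h} U35={c,d,e,f,g,h} U45={b,c,d,e,g,h}
  U123={c,e,g,h} U124={c,e,g,h} U125={c,e,g,h} U134={c,d,e,g,h} U135={c,d,e,g,h} U145={c,d,e,g,h} U234={c,e,g,h} U235={c,e,g,h} U245={b,c,e,g,h} U345={c,d,e,g,h}
  U1234={c,e,g,h} U1235={c,e,g,h} U1245={c,e,g,h} U1345={c,d,e,g,h} U2345={c,e,g,h}
  U12345={c,e,g,h}
C dims 5,10,10,5; δ0: rk_F5 4; δ1: rk_F5 6; δ2: rk_F5 4
Ȟ^0: (5−4)−0=1 ⇒ Z/5
Ȟ^1: (10−6)−4=0 ⇒ 0
Ȟ^2: (10−4)−6=0 ⇒ 0


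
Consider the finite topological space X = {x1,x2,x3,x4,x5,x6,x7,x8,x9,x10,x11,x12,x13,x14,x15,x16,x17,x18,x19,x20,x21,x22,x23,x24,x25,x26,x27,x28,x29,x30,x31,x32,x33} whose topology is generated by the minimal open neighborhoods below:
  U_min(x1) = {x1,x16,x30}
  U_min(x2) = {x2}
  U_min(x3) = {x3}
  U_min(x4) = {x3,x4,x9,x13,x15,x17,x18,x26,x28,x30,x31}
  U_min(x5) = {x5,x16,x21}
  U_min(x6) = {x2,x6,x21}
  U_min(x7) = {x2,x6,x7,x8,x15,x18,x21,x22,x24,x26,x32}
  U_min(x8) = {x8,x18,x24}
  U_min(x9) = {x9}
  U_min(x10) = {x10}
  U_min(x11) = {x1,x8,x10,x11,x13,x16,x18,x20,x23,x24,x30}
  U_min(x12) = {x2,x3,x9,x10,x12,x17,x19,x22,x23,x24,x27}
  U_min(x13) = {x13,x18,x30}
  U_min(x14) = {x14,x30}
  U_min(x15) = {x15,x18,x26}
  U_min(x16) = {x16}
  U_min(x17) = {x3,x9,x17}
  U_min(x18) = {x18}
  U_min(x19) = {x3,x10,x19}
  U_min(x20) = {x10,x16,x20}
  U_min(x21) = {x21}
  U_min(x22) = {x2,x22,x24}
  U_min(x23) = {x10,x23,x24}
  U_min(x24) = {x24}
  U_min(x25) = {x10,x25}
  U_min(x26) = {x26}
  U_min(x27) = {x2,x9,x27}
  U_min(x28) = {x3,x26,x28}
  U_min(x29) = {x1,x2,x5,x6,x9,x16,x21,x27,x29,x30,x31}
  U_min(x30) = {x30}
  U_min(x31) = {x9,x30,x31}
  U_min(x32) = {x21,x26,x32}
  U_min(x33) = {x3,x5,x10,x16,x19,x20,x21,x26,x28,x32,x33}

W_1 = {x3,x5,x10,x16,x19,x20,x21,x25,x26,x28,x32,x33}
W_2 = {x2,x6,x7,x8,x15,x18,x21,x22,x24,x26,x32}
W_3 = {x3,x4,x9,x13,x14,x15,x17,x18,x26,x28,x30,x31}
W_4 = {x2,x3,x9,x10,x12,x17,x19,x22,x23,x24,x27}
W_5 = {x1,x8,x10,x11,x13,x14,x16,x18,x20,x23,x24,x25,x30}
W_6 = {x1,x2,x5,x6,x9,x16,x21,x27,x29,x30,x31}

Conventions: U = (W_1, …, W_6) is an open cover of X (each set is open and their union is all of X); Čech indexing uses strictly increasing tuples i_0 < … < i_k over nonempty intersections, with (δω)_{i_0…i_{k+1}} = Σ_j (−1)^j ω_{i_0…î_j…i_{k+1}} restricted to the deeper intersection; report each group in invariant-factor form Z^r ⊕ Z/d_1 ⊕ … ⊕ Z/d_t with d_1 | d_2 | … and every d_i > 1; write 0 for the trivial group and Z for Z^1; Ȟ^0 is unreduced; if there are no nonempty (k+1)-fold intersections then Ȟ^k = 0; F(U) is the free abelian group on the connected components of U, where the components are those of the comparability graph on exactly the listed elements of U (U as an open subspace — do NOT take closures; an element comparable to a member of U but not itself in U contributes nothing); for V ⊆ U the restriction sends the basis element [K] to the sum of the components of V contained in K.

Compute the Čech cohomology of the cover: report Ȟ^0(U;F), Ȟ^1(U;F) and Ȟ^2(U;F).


nonempty intersections:
  W12={x21,x26,x32} W13={x3,x26,x28} W14={x3,x10,x19} W15={x10,x16,x20,x25} W16={x5,x16,x21} W23={x15,x18,x26} W24={x2,x22,x24} W25={x8,x18,x24} W26={x2,x6,x21} W34={x3,x9,x17} W35={x13,x14,x18,x30} W36={x9,x30,x31} W45={x10,x23,x24} W46={x2,x9,x27} W56={x1,x16,x30}
  W123={x26} W126={x21} W134={x3} W145={x10} W156={x16} W235={x18} W245={x24} W246={x2} W346={x9} W356={x30}
components per intersection:
  W1: {x3,x5,x10,x16,x19,x20,x21,x25,x26,x28,x32,x33}
  W2: {x2,x6,x7,x8,x15,x18,x21,x22,x24,x26,x32}
  W3: {x3,x4,x9,x13,x14,x15,x17,x18,x26,x28,x30,x31}
  W4: {x2,x3,x9,x10,x12,x17,x19,x22,x23,x24,x27}
  W5: {x1,x8,x10,x11,x13,x14,x16,x18,x20,x23,x24,x25,x30}
  W6: {x1,x2,x5,x6,x9,x16,x21,x27,x29,x30,x31}
  W12: {x21,x26,x32}
  W13: {x3,x26,x28}
  W14: {x3,x10,x19}
  W15: {x10,x16,x20,x25}
  W16: {x5,x16,x21}
  W23: {x15,x18,x26}
  W24: {x2,x22,x24}
  W25: {x8,x18,x24}
  W26: {x2,x6,x21}
  W34: {x3,x9,x17}
  W35: {x13,x14,x18,x30}
  W36: {x9,x30,x31}
  W45: {x10,x23,x24}
  W46: {x2,x9,x27}
  W56: {x1,x16,x30}
  W123: {x26}
  W126: {x21}
  W134: {x3}
  W145: {x10}
  W156: {x16}
  W235: {x18}
  W245: {x24}
  W246: {x2}
  W346: {x9}
  W356: {x30}
C dims 6,15,10; δ0: rk 5, SNF 1^5; δ1: rk 10, SNF 1^9·2
Ȟ^0: (6−5)−0=1 ⇒ Z
Ȟ^1: (15−10)−5=0 ⇒ 0
Ȟ^2: (10−0)−10=0 plus torsion [2] ⇒ Z/2

Ȟ^0 = Z, Ȟ^1 = 0 and Ȟ^2 = Z/2


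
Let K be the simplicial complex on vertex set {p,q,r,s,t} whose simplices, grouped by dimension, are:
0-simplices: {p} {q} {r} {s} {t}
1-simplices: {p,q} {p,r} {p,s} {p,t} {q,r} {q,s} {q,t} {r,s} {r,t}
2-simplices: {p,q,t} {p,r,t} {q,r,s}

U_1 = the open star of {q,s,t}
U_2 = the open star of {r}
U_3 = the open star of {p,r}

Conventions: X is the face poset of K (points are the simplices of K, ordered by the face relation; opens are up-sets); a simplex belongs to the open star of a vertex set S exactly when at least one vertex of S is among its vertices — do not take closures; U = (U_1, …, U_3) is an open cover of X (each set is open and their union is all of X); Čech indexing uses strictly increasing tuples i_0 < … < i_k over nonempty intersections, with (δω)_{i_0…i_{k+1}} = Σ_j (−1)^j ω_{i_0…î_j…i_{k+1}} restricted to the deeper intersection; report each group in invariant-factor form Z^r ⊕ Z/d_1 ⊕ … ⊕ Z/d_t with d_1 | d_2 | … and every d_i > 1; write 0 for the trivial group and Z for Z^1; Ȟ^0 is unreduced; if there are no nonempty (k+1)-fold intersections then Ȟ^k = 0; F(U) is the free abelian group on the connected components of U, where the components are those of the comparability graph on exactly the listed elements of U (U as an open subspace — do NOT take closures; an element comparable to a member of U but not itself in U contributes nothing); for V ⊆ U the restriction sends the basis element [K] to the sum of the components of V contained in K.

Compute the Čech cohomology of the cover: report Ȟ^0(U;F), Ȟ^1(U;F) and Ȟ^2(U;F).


Ȟ^0 ≅ Z, Ȟ^1 ≅ Z^2 and Ȟ^2 ≅ 0

cover nerve:
  U1={{q},{s},{t},{p,q},{p,s},{p,t},{q,r},{q,s},{q,t},{r,s},{r,t},{p,q,t},{p,r,t},{q,r,s}} U2={{r},{p,r},{q,r},{r,s},{r,t},{p,r,t},{q,r,s}} U3={{p},{r},{p,q},{p,r},{p,s},{p,t},{q,r},{r,s},{r,t},{p,q,t},{p,r,t},{q,r,s}}
  U12={{q,r},{r,s},{r,t},{p,r,t},{q,r,s}} U13={{p,q},{p,s},{p,t},{q,r},{r,s},{r,t},{p,q,t},{p,r,t},{q,r,s}} U23={{r},{p,r},{q,r},{r,s},{r,t},{p,r,t},{q,r,s}}
  U123={{q,r},{r,s},{r,t},{p,r,t},{q,r,s}}
components per intersection:
  U1: {{q},{s},{t},{p,q},{p,s},{p,t},{q,r},{q,s},{q,t},{r,s},{r,t},{p,q,t},{p,r,t},{q,r,s}}
  U2: {{r},{p,r},{q,r},{r,s},{r,t},{p,r,t},{q,r,s}}
  U3: {{p},{r},{p,q},{p,r},{p,s},{p,t},{q,r},{r,s},{r,t},{p,q,t},{p,r,t},{q,r,s}}
  U12: {{q,r},{r,s},{q,r,s}} {{r,t},{p,r,t}}
  U13: {{p,q},{p,t},{r,t},{p,q,t},{p,r,t}} {{p,s}} {{q,r},{r,s},{q,r,s}}
  U23: {{r},{p,r},{q,r},{r,s},{r,t},{p,r,t},{q,r,s}}
  U123: {{q,r},{r,s},{q,r,s}} {{r,t},{p,r,t}}
C dims 3,6,2; δ0: rk 2, SNF 1^2; δ1: rk 2, SNF 1^2
Ȟ^0: (3−2)−0=1 ⇒ Z
Ȟ^1: (6−2)−2=2 ⇒ Z^2
Ȟ^2: (2−0)−2=0 ⇒ 0
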